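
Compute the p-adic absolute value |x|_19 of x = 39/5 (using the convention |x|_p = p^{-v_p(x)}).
|39/5|_19 = 1

Step 1 — compute v_19(x) by factoring powers of 19 out of the numerator and denominator: v_19(39/5) = 0. Step 2 — apply |x|_p = p^{-v_p(x)} = 19^{0} = 1.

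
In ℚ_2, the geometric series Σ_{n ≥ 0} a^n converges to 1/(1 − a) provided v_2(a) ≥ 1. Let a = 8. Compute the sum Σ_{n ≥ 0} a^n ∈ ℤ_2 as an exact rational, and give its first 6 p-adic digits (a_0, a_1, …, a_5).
Σ a^n = 1/(1 − a) = -1/7;  first 6 digits = (1, 0, 0, 1, 0, 0)

v_2(a) = 3 ≥ 1, so the series converges in ℤ_2 to 1/(1 − a) = 1/(1 − 8) = -1/7. Expand this rational in ℤ_2: compute digits iteratively via d_i = x_i mod 2, x_{i+1} = (x_i − d_i)/2. The first 6 digits are (1, 0, 0, 1, 0, 0).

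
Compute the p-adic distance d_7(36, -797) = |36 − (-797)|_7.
d_7(36, -797) = 1/49

Step 1 — x − y = 36 − (-797) = 833. Step 2 — v_7(833) = 2 (factor: 833 = (7^2 · 17); the sign does not affect v_p). Step 3 — |x − y|_7 = 7^{-2} = 1/49.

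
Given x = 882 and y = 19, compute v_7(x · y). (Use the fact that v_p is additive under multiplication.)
v_7(16758) = 2

v_p(x) = 2 (factor: 882 = 7^2 · 18); v_p(y) = 0 (factor: 19 = 7^0 · 19). Additivity: v_p(xy) = v_p(x) + v_p(y) = 2 + 0 = 2. (Direct check: xy = 16758 = 7^2 · (342).)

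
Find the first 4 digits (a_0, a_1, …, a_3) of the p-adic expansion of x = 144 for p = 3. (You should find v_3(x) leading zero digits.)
(a_0, …, a_3) = (0, 0, 1, 2)

v_3(144) = 2, so a_0 = ... = a_1 = 0. Factor out: x = 3^2 · u with u = 16 a unit in ℤ_3. Expand u iteratively via a_{v+i} = u_i mod 3, u_{i+1} = (u_i − a_{v+i})/3:
  u_0 = 16;  a_2 = 1;  u_1 = (u_0 − 1)/3 = 5
  u_1 = 5;  a_3 = 2;  u_2 = (u_1 − 2)/3 = 1
Digits: (0, 0, 1, 2).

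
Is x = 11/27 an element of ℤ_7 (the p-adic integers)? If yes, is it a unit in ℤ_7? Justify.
x ∈ ℤ_7^× (unit); v_7(x) = 0

ℤ_7 = {x ∈ ℚ_7 : v_7(x) ≥ 0} and ℤ_7^× = {x ∈ ℤ_7 : v_7(x) = 0}. Here v_7(11/27) = v_7(num) − v_7(den) = 0; compare against these criteria.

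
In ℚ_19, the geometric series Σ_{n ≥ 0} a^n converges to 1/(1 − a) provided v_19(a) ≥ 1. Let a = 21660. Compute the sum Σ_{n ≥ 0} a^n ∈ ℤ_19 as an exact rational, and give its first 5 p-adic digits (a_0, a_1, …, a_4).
Σ a^n = 1/(1 − a) = -1/21659;  first 5 digits = (1, 0, 3, 3, 9)

v_19(a) = 2 ≥ 1, so the series converges in ℤ_19 to 1/(1 − a) = 1/(1 − 21660) = -1/21659. Expand this rational in ℤ_19: compute digits iteratively via d_i = x_i mod 19, x_{i+1} = (x_i − d_i)/19. The first 5 digits are (1, 0, 3, 3, 9).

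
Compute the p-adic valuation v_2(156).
v_2(156) = 2

v_2(n) is the largest exponent k such that 2^k divides n. Factor out: 156 = 2^2 · 39. (Sign doesn't affect v_p.) So v_2(156) = 2.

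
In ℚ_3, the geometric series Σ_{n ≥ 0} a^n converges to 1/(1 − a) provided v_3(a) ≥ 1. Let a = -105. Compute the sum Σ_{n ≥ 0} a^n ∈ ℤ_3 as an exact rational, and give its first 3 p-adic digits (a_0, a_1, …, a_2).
Σ a^n = 1/(1 − a) = 1/106;  first 3 digits = (1, 1, 1)

v_3(a) = 1 ≥ 1, so the series converges in ℤ_3 to 1/(1 − a) = 1/(1 − (-105)) = 1/106. Expand this rational in ℤ_3: compute digits iteratively via d_i = x_i mod 3, x_{i+1} = (x_i − d_i)/3. The first 3 digits are (1, 1, 1).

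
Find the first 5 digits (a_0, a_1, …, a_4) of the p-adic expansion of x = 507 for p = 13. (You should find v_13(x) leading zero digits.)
(a_0, …, a_4) = (0, 0, 3, 0, 0)

v_13(507) = 2, so a_0 = ... = a_1 = 0. Factor out: x = 13^2 · u with u = 3 a unit in ℤ_13. Expand u iteratively via a_{v+i} = u_i mod 13, u_{i+1} = (u_i − a_{v+i})/13:
  u_0 = 3;  a_2 = 3;  u_1 = (u_0 − 3)/13 = 0
  u_1 = 0;  a_3 = 0;  u_2 = (u_1 − 0)/13 = 0
  u_2 = 0;  a_4 = 0;  u_3 = (u_2 − 0)/13 = 0
Digits: (0, 0, 3, 0, 0).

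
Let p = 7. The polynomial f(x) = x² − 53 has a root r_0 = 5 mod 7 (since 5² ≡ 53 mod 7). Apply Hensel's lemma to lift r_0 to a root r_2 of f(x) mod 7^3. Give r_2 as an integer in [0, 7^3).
r_2 = 243 (mod 343)

Hensel's recurrence: r_{i+1} = r_i − f(r_i)·(f′(r_i))^{-1} mod 7^{i+2}, with f′(x) = 2x. Iterate:
  r_0 = 5 (mod 7)
  r_1 = 47 (mod 49)
  r_2 = 243 (mod 343)
Final: r_2 = 243, and one checks f(r_2) ≡ 0 mod 7^3.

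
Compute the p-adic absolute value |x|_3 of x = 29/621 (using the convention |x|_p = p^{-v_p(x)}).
|29/621|_3 = 27

Step 1 — compute v_3(x) by factoring powers of 3 out of the numerator and denominator: v_3(29/621) = -3. Step 2 — apply |x|_p = p^{-v_p(x)} = 3^{3} = 27.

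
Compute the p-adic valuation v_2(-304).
v_2(-304) = 4

v_2(n) is the largest exponent k such that 2^k divides n. Factor out: -304 = -2^4 · 19. (Sign doesn't affect v_p.) So v_2(-304) = 4.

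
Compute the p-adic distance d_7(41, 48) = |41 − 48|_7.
d_7(41, 48) = 1/7

Step 1 — x − y = 41 − 48 = -7. Step 2 — v_7(-7) = 1 (factor: -7 = −(7^1 · 1); the sign does not affect v_p). Step 3 — |x − y|_7 = 7^{-1} = 1/7.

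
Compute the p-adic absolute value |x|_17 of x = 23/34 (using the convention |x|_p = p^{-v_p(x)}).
|23/34|_17 = 17

Step 1 — compute v_17(x) by factoring powers of 17 out of the numerator and denominator: v_17(23/34) = -1. Step 2 — apply |x|_p = p^{-v_p(x)} = 17^{1} = 17.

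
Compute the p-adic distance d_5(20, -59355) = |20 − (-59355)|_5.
d_5(20, -59355) = 1/3125

Step 1 — x − y = 20 − (-59355) = 59375. Step 2 — v_5(59375) = 5 (factor: 59375 = (5^5 · 19); the sign does not affect v_p). Step 3 — |x − y|_5 = 5^{-5} = 1/3125.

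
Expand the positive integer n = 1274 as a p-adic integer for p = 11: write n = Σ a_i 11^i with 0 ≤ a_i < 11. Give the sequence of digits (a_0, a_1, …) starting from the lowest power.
(a_0, a_1, …) = (9, 5, 10)

Repeated division by 11 gives the digits low-to-high: 1274 = 9 + 5·11^1 + 10·11^2. Digit sequence: (9, 5, 10).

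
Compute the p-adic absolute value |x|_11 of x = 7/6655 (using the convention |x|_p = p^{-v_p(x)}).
|7/6655|_11 = 1331

Step 1 — compute v_11(x) by factoring powers of 11 out of the numerator and denominator: v_11(7/6655) = -3. Step 2 — apply |x|_p = p^{-v_p(x)} = 11^{3} = 1331.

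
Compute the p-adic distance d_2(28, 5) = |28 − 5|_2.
d_2(28, 5) = 1

Step 1 — x − y = 28 − 5 = 23. Step 2 — v_2(23) = 0 (factor: 23 = (2^0 · 23); the sign does not affect v_p). Step 3 — |x − y|_2 = 2^{0} = 1.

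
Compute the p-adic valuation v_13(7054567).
v_13(7054567) = 5

v_13(n) is the largest exponent k such that 13^k divides n. Factor out: 7054567 = 13^5 · 19. (Sign doesn't affect v_p.) So v_13(7054567) = 5.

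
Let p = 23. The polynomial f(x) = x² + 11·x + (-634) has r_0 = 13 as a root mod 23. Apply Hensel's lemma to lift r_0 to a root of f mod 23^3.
r_2 = 6913 (mod 12167)

Hensel: r_{i+1} = r_i − f(r_i)·(f′(r_i))^{-1} mod 23^{i+2}, f′(x) = 2x + 11. Iterate:
  r_0 = 13 (mod 23)
  r_1 = 36 (mod 529)
  r_2 = 6913 (mod 12167)
Final: r = 6913 satisfies f(r) ≡ 0 mod 23^3.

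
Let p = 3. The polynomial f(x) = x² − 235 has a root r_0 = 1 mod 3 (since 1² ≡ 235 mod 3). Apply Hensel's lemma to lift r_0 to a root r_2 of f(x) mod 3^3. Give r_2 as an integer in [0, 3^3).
r_2 = 10 (mod 27)

Hensel's recurrence: r_{i+1} = r_i − f(r_i)·(f′(r_i))^{-1} mod 3^{i+2}, with f′(x) = 2x. Iterate:
  r_0 = 1 (mod 3)
  r_1 = 1 (mod 9)
  r_2 = 10 (mod 27)
Final: r_2 = 10, and one checks f(r_2) ≡ 0 mod 3^3.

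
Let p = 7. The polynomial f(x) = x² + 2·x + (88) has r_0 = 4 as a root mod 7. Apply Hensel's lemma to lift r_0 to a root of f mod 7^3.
r_2 = 326 (mod 343)

Hensel: r_{i+1} = r_i − f(r_i)·(f′(r_i))^{-1} mod 7^{i+2}, f′(x) = 2x + 2. Iterate:
  r_0 = 4 (mod 7)
  r_1 = 32 (mod 49)
  r_2 = 326 (mod 343)
Final: r = 326 satisfies f(r) ≡ 0 mod 7^3.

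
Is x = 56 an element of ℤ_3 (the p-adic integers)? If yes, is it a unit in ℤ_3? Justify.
x ∈ ℤ_3^× (unit); v_3(x) = 0

ℤ_3 = {x ∈ ℚ_3 : v_3(x) ≥ 0} and ℤ_3^× = {x ∈ ℤ_3 : v_3(x) = 0}. Here v_3(56) = v_3(num) − v_3(den) = 0; compare against these criteria.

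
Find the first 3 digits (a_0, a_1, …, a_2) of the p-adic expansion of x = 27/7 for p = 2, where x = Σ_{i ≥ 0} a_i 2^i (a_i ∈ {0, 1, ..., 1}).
(a_0, …, a_2) = (1, 0, 1)

v_2(27/7) = 0 (numerator and denominator both coprime to 2), so x ∈ ℤ_2^×. Compute digits iteratively via a_i = x_i mod 2, x_{i+1} = (x_i − a_i)/2, with x_0 = x:
  x_0 = 27/7;  a_0 = 1;  x_1 = (x_0 − 1)/2 = 10/7
  x_1 = 10/7;  a_1 = 0;  x_2 = (x_1 − 0)/2 = 5/7
  x_2 = 5/7;  a_2 = 1;  x_3 = (x_2 − 1)/2 = -1/7
Digits: (1, 0, 1).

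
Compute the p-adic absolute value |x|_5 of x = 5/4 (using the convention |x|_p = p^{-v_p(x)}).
|5/4|_5 = 1/5

Step 1 — compute v_5(x) by factoring powers of 5 out of the numerator and denominator: v_5(5/4) = 1. Step 2 — apply |x|_p = p^{-v_p(x)} = 5^{-1} = 1/5.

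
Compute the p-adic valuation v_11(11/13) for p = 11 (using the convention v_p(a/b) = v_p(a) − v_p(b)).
v_11(11/13) = 1

Factor powers of 11 from the numerator and denominator of the reduced fraction: 11 = 11^1 · 1 and 13 = 11^0 · 13. Apply v_p(a/b) = v_p(a) − v_p(b): v_11(11/13) = 1 − 0 = 1.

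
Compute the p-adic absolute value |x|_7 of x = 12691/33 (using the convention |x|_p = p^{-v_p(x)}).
|12691/33|_7 = 1/343

Step 1 — compute v_7(x) by factoring powers of 7 out of the numerator and denominator: v_7(12691/33) = 3. Step 2 — apply |x|_p = p^{-v_p(x)} = 7^{-3} = 1/343.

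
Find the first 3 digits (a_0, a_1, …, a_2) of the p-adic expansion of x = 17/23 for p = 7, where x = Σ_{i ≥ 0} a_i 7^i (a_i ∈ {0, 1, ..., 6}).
(a_0, …, a_2) = (5, 0, 6)

v_7(17/23) = 0 (numerator and denominator both coprime to 7), so x ∈ ℤ_7^×. Compute digits iteratively via a_i = x_i mod 7, x_{i+1} = (x_i − a_i)/7, with x_0 = x:
  x_0 = 17/23;  a_0 = 5;  x_1 = (x_0 − 5)/7 = -14/23
  x_1 = -14/23;  a_1 = 0;  x_2 = (x_1 − 0)/7 = -2/23
  x_2 = -2/23;  a_2 = 6;  x_3 = (x_2 − 6)/7 = -20/23
Digits: (5, 0, 6).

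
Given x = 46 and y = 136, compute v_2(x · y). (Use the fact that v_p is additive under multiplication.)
v_2(6256) = 4

v_p(x) = 1 (factor: 46 = 2^1 · 23); v_p(y) = 3 (factor: 136 = 2^3 · 17). Additivity: v_p(xy) = v_p(x) + v_p(y) = 1 + 3 = 4. (Direct check: xy = 6256 = 2^4 · (391).)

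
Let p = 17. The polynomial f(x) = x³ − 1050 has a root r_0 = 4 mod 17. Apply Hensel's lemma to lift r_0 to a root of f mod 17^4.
r_3 = 18942 (mod 83521)

Hensel: r_{i+1} = r_i − f(r_i)/f′(r_i) mod 17^{i+2}, where f′(x) = 3x². Iterate:
  r_0 = 4 (mod 17)
  r_1 = 157 (mod 289)
  r_2 = 4203 (mod 4913)
  r_3 = 18942 (mod 83521)
Final: r = 18942 with f(r) ≡ 0 mod 17^4.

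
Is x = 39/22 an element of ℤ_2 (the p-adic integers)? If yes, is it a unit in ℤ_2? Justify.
x ∉ ℤ_2 (v_2(x) = -1 < 0)

ℤ_2 = {x ∈ ℚ_2 : v_2(x) ≥ 0} and ℤ_2^× = {x ∈ ℤ_2 : v_2(x) = 0}. Here v_2(39/22) = v_2(num) − v_2(den) = -1; compare against these criteria.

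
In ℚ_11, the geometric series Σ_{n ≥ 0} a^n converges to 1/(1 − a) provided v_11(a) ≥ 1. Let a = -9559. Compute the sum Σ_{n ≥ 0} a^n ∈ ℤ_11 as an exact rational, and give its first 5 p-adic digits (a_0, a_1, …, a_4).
Σ a^n = 1/(1 − a) = 1/9560;  first 5 digits = (1, 0, 9, 3, 3)

v_11(a) = 2 ≥ 1, so the series converges in ℤ_11 to 1/(1 − a) = 1/(1 − (-9559)) = 1/9560. Expand this rational in ℤ_11: compute digits iteratively via d_i = x_i mod 11, x_{i+1} = (x_i − d_i)/11. The first 5 digits are (1, 0, 9, 3, 3).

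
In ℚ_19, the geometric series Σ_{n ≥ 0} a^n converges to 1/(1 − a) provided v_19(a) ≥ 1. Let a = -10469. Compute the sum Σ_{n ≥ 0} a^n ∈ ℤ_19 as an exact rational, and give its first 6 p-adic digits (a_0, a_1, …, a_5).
Σ a^n = 1/(1 − a) = 1/10470;  first 6 digits = (1, 0, 9, 17, 4, 6)

v_19(a) = 2 ≥ 1, so the series converges in ℤ_19 to 1/(1 − a) = 1/(1 − (-10469)) = 1/10470. Expand this rational in ℤ_19: compute digits iteratively via d_i = x_i mod 19, x_{i+1} = (x_i − d_i)/19. The first 6 digits are (1, 0, 9, 17, 4, 6).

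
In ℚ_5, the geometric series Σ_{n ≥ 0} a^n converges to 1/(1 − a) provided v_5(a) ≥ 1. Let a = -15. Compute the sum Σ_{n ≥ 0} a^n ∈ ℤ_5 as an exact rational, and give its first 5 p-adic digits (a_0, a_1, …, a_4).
Σ a^n = 1/(1 − a) = 1/16;  first 5 digits = (1, 2, 3, 4, 0)

v_5(a) = 1 ≥ 1, so the series converges in ℤ_5 to 1/(1 − a) = 1/(1 − (-15)) = 1/16. Expand this rational in ℤ_5: compute digits iteratively via d_i = x_i mod 5, x_{i+1} = (x_i − d_i)/5. The first 5 digits are (1, 2, 3, 4, 0).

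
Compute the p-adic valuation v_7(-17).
v_7(-17) = 0

v_7(n) is the largest exponent k such that 7^k divides n. Factor out: -17 = -7^0 · 17. (Sign doesn't affect v_p.) So v_7(-17) = 0.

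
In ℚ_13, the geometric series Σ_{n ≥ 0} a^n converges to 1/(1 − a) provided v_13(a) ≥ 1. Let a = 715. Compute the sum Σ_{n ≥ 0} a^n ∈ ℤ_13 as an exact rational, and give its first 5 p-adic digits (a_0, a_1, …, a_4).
Σ a^n = 1/(1 − a) = -1/714;  first 5 digits = (1, 3, 0, 0, 1)

v_13(a) = 1 ≥ 1, so the series converges in ℤ_13 to 1/(1 − a) = 1/(1 − 715) = -1/714. Expand this rational in ℤ_13: compute digits iteratively via d_i = x_i mod 13, x_{i+1} = (x_i − d_i)/13. The first 5 digits are (1, 3, 0, 0, 1).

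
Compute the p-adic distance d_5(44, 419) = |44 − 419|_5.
d_5(44, 419) = 1/125

Step 1 — x − y = 44 − 419 = -375. Step 2 — v_5(-375) = 3 (factor: -375 = −(5^3 · 3); the sign does not affect v_p). Step 3 — |x − y|_5 = 5^{-3} = 1/125.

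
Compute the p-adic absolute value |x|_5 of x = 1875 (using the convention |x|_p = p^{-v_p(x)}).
|1875|_5 = 1/625

Step 1 — compute v_5(x) by factoring powers of 5 out of the numerator and denominator: v_5(1875) = 4. Step 2 — apply |x|_p = p^{-v_p(x)} = 5^{-4} = 1/625.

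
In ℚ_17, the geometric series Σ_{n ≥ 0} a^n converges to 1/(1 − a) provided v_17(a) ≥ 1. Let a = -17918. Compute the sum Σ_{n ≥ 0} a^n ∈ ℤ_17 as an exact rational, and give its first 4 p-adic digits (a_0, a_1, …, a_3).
Σ a^n = 1/(1 − a) = 1/17919;  first 4 digits = (1, 0, 6, 13)

v_17(a) = 2 ≥ 1, so the series converges in ℤ_17 to 1/(1 − a) = 1/(1 − (-17918)) = 1/17919. Expand this rational in ℤ_17: compute digits iteratively via d_i = x_i mod 17, x_{i+1} = (x_i − d_i)/17. The first 4 digits are (1, 0, 6, 13).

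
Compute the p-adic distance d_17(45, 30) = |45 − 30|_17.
d_17(45, 30) = 1

Step 1 — x − y = 45 − 30 = 15. Step 2 — v_17(15) = 0 (factor: 15 = (17^0 · 15); the sign does not affect v_p). Step 3 — |x − y|_17 = 17^{0} = 1.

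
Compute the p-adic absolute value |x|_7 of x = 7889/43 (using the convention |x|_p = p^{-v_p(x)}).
|7889/43|_7 = 1/343

Step 1 — compute v_7(x) by factoring powers of 7 out of the numerator and denominator: v_7(7889/43) = 3. Step 2 — apply |x|_p = p^{-v_p(x)} = 7^{-3} = 1/343.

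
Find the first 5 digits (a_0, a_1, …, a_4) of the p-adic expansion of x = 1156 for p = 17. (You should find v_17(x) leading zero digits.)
(a_0, …, a_4) = (0, 0, 4, 0, 0)

v_17(1156) = 2, so a_0 = ... = a_1 = 0. Factor out: x = 17^2 · u with u = 4 a unit in ℤ_17. Expand u iteratively via a_{v+i} = u_i mod 17, u_{i+1} = (u_i − a_{v+i})/17:
  u_0 = 4;  a_2 = 4;  u_1 = (u_0 − 4)/17 = 0
  u_1 = 0;  a_3 = 0;  u_2 = (u_1 − 0)/17 = 0
  u_2 = 0;  a_4 = 0;  u_3 = (u_2 − 0)/17 = 0
Digits: (0, 0, 4, 0, 0).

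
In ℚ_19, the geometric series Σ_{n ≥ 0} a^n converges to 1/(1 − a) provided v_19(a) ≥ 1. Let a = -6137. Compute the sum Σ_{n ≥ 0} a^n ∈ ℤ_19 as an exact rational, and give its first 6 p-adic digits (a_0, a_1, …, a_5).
Σ a^n = 1/(1 − a) = 1/6138;  first 6 digits = (1, 0, 2, 18, 3, 15)

v_19(a) = 2 ≥ 1, so the series converges in ℤ_19 to 1/(1 − a) = 1/(1 − (-6137)) = 1/6138. Expand this rational in ℤ_19: compute digits iteratively via d_i = x_i mod 19, x_{i+1} = (x_i − d_i)/19. The first 6 digits are (1, 0, 2, 18, 3, 15).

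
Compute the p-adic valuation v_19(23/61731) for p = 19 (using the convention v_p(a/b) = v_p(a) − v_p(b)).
v_19(23/61731) = -3

Factor powers of 19 from the numerator and denominator of the reduced fraction: 23 = 19^0 · 23 and 61731 = 19^3 · 9. Apply v_p(a/b) = v_p(a) − v_p(b): v_19(23/61731) = 0 − 3 = -3.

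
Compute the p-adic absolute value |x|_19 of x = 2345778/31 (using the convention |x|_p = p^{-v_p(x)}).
|2345778/31|_19 = 1/130321

Step 1 — compute v_19(x) by factoring powers of 19 out of the numerator and denominator: v_19(2345778/31) = 4. Step 2 — apply |x|_p = p^{-v_p(x)} = 19^{-4} = 1/130321.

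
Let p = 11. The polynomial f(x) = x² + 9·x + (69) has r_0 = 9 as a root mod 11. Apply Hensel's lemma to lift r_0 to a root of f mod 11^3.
r_2 = 229 (mod 1331)

Hensel: r_{i+1} = r_i − f(r_i)·(f′(r_i))^{-1} mod 11^{i+2}, f′(x) = 2x + 9. Iterate:
  r_0 = 9 (mod 11)
  r_1 = 108 (mod 121)
  r_2 = 229 (mod 1331)
Final: r = 229 satisfies f(r) ≡ 0 mod 11^3.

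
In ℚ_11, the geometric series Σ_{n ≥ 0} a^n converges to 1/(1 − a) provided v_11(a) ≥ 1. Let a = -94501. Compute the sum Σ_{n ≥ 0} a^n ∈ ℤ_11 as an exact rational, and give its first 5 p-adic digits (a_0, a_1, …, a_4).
Σ a^n = 1/(1 − a) = 1/94502;  first 5 digits = (1, 0, 0, 6, 4)

v_11(a) = 3 ≥ 1, so the series converges in ℤ_11 to 1/(1 − a) = 1/(1 − (-94501)) = 1/94502. Expand this rational in ℤ_11: compute digits iteratively via d_i = x_i mod 11, x_{i+1} = (x_i − d_i)/11. The first 5 digits are (1, 0, 0, 6, 4).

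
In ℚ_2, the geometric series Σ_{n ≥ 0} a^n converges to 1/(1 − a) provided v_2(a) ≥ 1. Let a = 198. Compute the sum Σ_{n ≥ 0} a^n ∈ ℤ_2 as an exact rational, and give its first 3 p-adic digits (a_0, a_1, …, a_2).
Σ a^n = 1/(1 − a) = -1/197;  first 3 digits = (1, 1, 0)

v_2(a) = 1 ≥ 1, so the series converges in ℤ_2 to 1/(1 − a) = 1/(1 − 198) = -1/197. Expand this rational in ℤ_2: compute digits iteratively via d_i = x_i mod 2, x_{i+1} = (x_i − d_i)/2. The first 3 digits are (1, 1, 0).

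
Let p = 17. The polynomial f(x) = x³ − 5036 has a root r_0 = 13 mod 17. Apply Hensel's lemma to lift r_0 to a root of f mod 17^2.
r_1 = 30 (mod 289)

Hensel: r_{i+1} = r_i − f(r_i)/f′(r_i) mod 17^{i+2}, where f′(x) = 3x². Iterate:
  r_0 = 13 (mod 17)
  r_1 = 30 (mod 289)
Final: r = 30 with f(r) ≡ 0 mod 17^2.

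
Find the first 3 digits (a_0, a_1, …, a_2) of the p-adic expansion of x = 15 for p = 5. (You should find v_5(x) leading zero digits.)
(a_0, …, a_2) = (0, 3, 0)

v_5(15) = 1, so a_0 = ... = a_0 = 0. Factor out: x = 5^1 · u with u = 3 a unit in ℤ_5. Expand u iteratively via a_{v+i} = u_i mod 5, u_{i+1} = (u_i − a_{v+i})/5:
  u_0 = 3;  a_1 = 3;  u_1 = (u_0 − 3)/5 = 0
  u_1 = 0;  a_2 = 0;  u_2 = (u_1 − 0)/5 = 0
Digits: (0, 3, 0).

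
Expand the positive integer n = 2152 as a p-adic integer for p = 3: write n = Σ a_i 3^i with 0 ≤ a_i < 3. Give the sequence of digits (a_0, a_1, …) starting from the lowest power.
(a_0, a_1, …) = (1, 0, 2, 1, 2, 2, 2)

Repeated division by 3 gives the digits low-to-high: 2152 = 1 + 2·3^2 + 1·3^3 + 2·3^4 + 2·3^5 + 2·3^6. Digit sequence: (1, 0, 2, 1, 2, 2, 2).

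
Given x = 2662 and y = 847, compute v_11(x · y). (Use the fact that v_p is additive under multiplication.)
v_11(2254714) = 5

v_p(x) = 3 (factor: 2662 = 11^3 · 2); v_p(y) = 2 (factor: 847 = 11^2 · 7). Additivity: v_p(xy) = v_p(x) + v_p(y) = 3 + 2 = 5. (Direct check: xy = 2254714 = 11^5 · (14).)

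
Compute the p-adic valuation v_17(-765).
v_17(-765) = 1

v_17(n) is the largest exponent k such that 17^k divides n. Factor out: -765 = -17^1 · 45. (Sign doesn't affect v_p.) So v_17(-765) = 1.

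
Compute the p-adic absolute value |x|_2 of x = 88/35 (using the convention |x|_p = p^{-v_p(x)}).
|88/35|_2 = 1/8

Step 1 — compute v_2(x) by factoring powers of 2 out of the numerator and denominator: v_2(88/35) = 3. Step 2 — apply |x|_p = p^{-v_p(x)} = 2^{-3} = 1/8.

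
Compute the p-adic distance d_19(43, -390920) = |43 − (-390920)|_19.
d_19(43, -390920) = 1/130321

Step 1 — x − y = 43 − (-390920) = 390963. Step 2 — v_19(390963) = 4 (factor: 390963 = (19^4 · 3); the sign does not affect v_p). Step 3 — |x − y|_19 = 19^{-4} = 1/130321.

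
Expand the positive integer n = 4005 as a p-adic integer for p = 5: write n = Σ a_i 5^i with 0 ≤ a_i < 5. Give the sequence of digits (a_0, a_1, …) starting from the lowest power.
(a_0, a_1, …) = (0, 1, 0, 2, 1, 1)

Repeated division by 5 gives the digits low-to-high: 4005 = 1·5^1 + 2·5^3 + 1·5^4 + 1·5^5. Digit sequence: (0, 1, 0, 2, 1, 1).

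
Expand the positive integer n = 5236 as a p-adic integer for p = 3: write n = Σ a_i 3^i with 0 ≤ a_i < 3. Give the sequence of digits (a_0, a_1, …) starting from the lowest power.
(a_0, a_1, …) = (1, 2, 2, 1, 1, 0, 1, 2)

Repeated division by 3 gives the digits low-to-high: 5236 = 1 + 2·3^1 + 2·3^2 + 1·3^3 + 1·3^4 + 1·3^6 + 2·3^7. Digit sequence: (1, 2, 2, 1, 1, 0, 1, 2).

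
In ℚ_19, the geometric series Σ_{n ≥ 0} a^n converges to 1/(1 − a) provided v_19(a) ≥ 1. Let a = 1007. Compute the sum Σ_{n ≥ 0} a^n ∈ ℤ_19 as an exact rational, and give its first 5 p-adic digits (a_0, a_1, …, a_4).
Σ a^n = 1/(1 − a) = -1/1006;  first 5 digits = (1, 15, 18, 7, 5)

v_19(a) = 1 ≥ 1, so the series converges in ℤ_19 to 1/(1 − a) = 1/(1 − 1007) = -1/1006. Expand this rational in ℤ_19: compute digits iteratively via d_i = x_i mod 19, x_{i+1} = (x_i − d_i)/19. The first 5 digits are (1, 15, 18, 7, 5).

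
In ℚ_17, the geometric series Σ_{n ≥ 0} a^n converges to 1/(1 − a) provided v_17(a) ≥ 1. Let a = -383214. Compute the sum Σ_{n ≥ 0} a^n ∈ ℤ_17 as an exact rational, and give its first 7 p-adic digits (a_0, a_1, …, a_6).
Σ a^n = 1/(1 − a) = 1/383215;  first 7 digits = (1, 0, 0, 7, 12, 16, 14)

v_17(a) = 3 ≥ 1, so the series converges in ℤ_17 to 1/(1 − a) = 1/(1 − (-383214)) = 1/383215. Expand this rational in ℤ_17: compute digits iteratively via d_i = x_i mod 17, x_{i+1} = (x_i − d_i)/17. The first 7 digits are (1, 0, 0, 7, 12, 16, 14).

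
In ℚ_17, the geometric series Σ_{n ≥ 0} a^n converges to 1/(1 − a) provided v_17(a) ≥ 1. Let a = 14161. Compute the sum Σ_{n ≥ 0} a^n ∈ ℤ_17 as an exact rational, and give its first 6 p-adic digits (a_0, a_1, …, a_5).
Σ a^n = 1/(1 − a) = -1/14160;  first 6 digits = (1, 0, 15, 2, 4, 5)

v_17(a) = 2 ≥ 1, so the series converges in ℤ_17 to 1/(1 − a) = 1/(1 − 14161) = -1/14160. Expand this rational in ℤ_17: compute digits iteratively via d_i = x_i mod 17, x_{i+1} = (x_i − d_i)/17. The first 6 digits are (1, 0, 15, 2, 4, 5).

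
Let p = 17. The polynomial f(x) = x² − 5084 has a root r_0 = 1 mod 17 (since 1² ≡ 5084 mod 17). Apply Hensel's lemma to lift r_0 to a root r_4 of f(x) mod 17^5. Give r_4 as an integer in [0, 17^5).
r_4 = 1015921 (mod 1419857)

Hensel's recurrence: r_{i+1} = r_i − f(r_i)·(f′(r_i))^{-1} mod 17^{i+2}, with f′(x) = 2x. Iterate:
  r_0 = 1 (mod 17)
  r_1 = 86 (mod 289)
  r_2 = 3843 (mod 4913)
  r_3 = 13669 (mod 83521)
  r_4 = 1015921 (mod 1419857)
Final: r_4 = 1015921, and one checks f(r_4) ≡ 0 mod 17^5.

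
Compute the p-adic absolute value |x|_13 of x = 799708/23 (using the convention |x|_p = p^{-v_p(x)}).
|799708/23|_13 = 1/28561

Step 1 — compute v_13(x) by factoring powers of 13 out of the numerator and denominator: v_13(799708/23) = 4. Step 2 — apply |x|_p = p^{-v_p(x)} = 13^{-4} = 1/28561.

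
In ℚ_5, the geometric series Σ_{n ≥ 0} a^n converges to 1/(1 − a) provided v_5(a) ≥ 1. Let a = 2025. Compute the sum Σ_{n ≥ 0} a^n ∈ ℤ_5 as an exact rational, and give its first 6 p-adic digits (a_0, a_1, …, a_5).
Σ a^n = 1/(1 − a) = -1/2024;  first 6 digits = (1, 0, 1, 1, 4, 2)

v_5(a) = 2 ≥ 1, so the series converges in ℤ_5 to 1/(1 − a) = 1/(1 − 2025) = -1/2024. Expand this rational in ℤ_5: compute digits iteratively via d_i = x_i mod 5, x_{i+1} = (x_i − d_i)/5. The first 6 digits are (1, 0, 1, 1, 4, 2).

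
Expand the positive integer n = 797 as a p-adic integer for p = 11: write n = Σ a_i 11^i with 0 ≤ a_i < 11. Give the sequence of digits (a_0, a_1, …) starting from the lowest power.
(a_0, a_1, …) = (5, 6, 6)

Repeated division by 11 gives the digits low-to-high: 797 = 5 + 6·11^1 + 6·11^2. Digit sequence: (5, 6, 6).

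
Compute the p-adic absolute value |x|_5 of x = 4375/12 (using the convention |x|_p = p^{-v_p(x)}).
|4375/12|_5 = 1/625

Step 1 — compute v_5(x) by factoring powers of 5 out of the numerator and denominator: v_5(4375/12) = 4. Step 2 — apply |x|_p = p^{-v_p(x)} = 5^{-4} = 1/625.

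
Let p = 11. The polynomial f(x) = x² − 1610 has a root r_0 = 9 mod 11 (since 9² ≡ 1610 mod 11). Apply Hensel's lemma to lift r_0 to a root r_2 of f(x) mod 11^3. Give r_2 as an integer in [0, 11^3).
r_2 = 383 (mod 1331)

Hensel's recurrence: r_{i+1} = r_i − f(r_i)·(f′(r_i))^{-1} mod 11^{i+2}, with f′(x) = 2x. Iterate:
  r_0 = 9 (mod 11)
  r_1 = 20 (mod 121)
  r_2 = 383 (mod 1331)
Final: r_2 = 383, and one checks f(r_2) ≡ 0 mod 11^3.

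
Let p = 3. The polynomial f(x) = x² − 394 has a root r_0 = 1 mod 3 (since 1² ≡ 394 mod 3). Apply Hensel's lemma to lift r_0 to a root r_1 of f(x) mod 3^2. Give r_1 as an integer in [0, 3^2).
r_1 = 4 (mod 9)

Hensel's recurrence: r_{i+1} = r_i − f(r_i)·(f′(r_i))^{-1} mod 3^{i+2}, with f′(x) = 2x. Iterate:
  r_0 = 1 (mod 3)
  r_1 = 4 (mod 9)
Final: r_1 = 4, and one checks f(r_1) ≡ 0 mod 3^2.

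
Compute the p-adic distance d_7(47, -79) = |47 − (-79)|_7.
d_7(47, -79) = 1/7

Step 1 — x − y = 47 − (-79) = 126. Step 2 — v_7(126) = 1 (factor: 126 = (7^1 · 18); the sign does not affect v_p). Step 3 — |x − y|_7 = 7^{-1} = 1/7.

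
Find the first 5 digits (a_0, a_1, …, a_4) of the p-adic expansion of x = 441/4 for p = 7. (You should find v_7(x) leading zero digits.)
(a_0, …, a_4) = (0, 0, 4, 5, 1)

v_7(441/4) = 2, so a_0 = ... = a_1 = 0. Factor out: x = 7^2 · u with u = 9/4 a unit in ℤ_7. Expand u iteratively via a_{v+i} = u_i mod 7, u_{i+1} = (u_i − a_{v+i})/7:
  u_0 = 9/4;  a_2 = 4;  u_1 = (u_0 − 4)/7 = -1/4
  u_1 = -1/4;  a_3 = 5;  u_2 = (u_1 − 5)/7 = -3/4
  u_2 = -3/4;  a_4 = 1;  u_3 = (u_2 − 1)/7 = -1/4
Digits: (0, 0, 4, 5, 1).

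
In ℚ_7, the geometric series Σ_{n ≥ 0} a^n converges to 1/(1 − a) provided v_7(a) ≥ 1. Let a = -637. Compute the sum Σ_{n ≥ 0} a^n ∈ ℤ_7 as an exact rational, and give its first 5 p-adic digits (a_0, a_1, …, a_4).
Σ a^n = 1/(1 − a) = 1/638;  first 5 digits = (1, 0, 1, 5, 0)

v_7(a) = 2 ≥ 1, so the series converges in ℤ_7 to 1/(1 − a) = 1/(1 − (-637)) = 1/638. Expand this rational in ℤ_7: compute digits iteratively via d_i = x_i mod 7, x_{i+1} = (x_i − d_i)/7. The first 5 digits are (1, 0, 1, 5, 0).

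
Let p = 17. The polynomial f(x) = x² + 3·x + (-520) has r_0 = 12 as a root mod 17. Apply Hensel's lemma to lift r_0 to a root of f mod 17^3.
r_2 = 3803 (mod 4913)

Hensel: r_{i+1} = r_i − f(r_i)·(f′(r_i))^{-1} mod 17^{i+2}, f′(x) = 2x + 3. Iterate:
  r_0 = 12 (mod 17)
  r_1 = 46 (mod 289)
  r_2 = 3803 (mod 4913)
Final: r = 3803 satisfies f(r) ≡ 0 mod 17^3.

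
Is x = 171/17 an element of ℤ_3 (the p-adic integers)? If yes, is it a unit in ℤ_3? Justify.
x ∈ ℤ_3 but not a unit; v_3(x) = 2 > 0

ℤ_3 = {x ∈ ℚ_3 : v_3(x) ≥ 0} and ℤ_3^× = {x ∈ ℤ_3 : v_3(x) = 0}. Here v_3(171/17) = v_3(num) − v_3(den) = 2; compare against these criteria.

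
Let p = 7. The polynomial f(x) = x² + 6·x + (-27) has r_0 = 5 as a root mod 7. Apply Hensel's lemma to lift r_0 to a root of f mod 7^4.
r_3 = 2392 (mod 2401)

Hensel: r_{i+1} = r_i − f(r_i)·(f′(r_i))^{-1} mod 7^{i+2}, f′(x) = 2x + 6. Iterate:
  r_0 = 5 (mod 7)
  r_1 = 40 (mod 49)
  r_2 = 334 (mod 343)
  r_3 = 2392 (mod 2401)
Final: r = 2392 satisfies f(r) ≡ 0 mod 7^4.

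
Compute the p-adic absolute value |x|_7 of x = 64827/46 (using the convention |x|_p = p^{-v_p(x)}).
|64827/46|_7 = 1/2401

Step 1 — compute v_7(x) by factoring powers of 7 out of the numerator and denominator: v_7(64827/46) = 4. Step 2 — apply |x|_p = p^{-v_p(x)} = 7^{-4} = 1/2401.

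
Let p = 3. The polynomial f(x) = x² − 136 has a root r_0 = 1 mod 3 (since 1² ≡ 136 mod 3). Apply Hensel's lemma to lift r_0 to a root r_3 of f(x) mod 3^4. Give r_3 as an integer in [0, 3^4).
r_3 = 28 (mod 81)

Hensel's recurrence: r_{i+1} = r_i − f(r_i)·(f′(r_i))^{-1} mod 3^{i+2}, with f′(x) = 2x. Iterate:
  r_0 = 1 (mod 3)
  r_1 = 1 (mod 9)
  r_2 = 1 (mod 27)
  r_3 = 28 (mod 81)
Final: r_3 = 28, and one checks f(r_3) ≡ 0 mod 3^4.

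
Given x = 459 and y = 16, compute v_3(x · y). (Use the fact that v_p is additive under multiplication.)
v_3(7344) = 3

v_p(x) = 3 (factor: 459 = 3^3 · 17); v_p(y) = 0 (factor: 16 = 3^0 · 16). Additivity: v_p(xy) = v_p(x) + v_p(y) = 3 + 0 = 3. (Direct check: xy = 7344 = 3^3 · (272).)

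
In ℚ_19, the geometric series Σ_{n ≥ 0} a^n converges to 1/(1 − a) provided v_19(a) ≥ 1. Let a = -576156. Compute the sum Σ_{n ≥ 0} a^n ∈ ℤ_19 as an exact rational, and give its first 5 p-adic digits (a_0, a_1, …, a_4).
Σ a^n = 1/(1 − a) = 1/576157;  first 5 digits = (1, 0, 0, 11, 14)

v_19(a) = 3 ≥ 1, so the series converges in ℤ_19 to 1/(1 − a) = 1/(1 − (-576156)) = 1/576157. Expand this rational in ℤ_19: compute digits iteratively via d_i = x_i mod 19, x_{i+1} = (x_i − d_i)/19. The first 5 digits are (1, 0, 0, 11, 14).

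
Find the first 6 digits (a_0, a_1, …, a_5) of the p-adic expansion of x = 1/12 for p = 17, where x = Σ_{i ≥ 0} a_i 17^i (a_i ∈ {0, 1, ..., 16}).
(a_0, …, a_5) = (10, 15, 9, 15, 9, 15)

v_17(1/12) = 0 (numerator and denominator both coprime to 17), so x ∈ ℤ_17^×. Compute digits iteratively via a_i = x_i mod 17, x_{i+1} = (x_i − a_i)/17, with x_0 = x:
  x_0 = 1/12;  a_0 = 10;  x_1 = (x_0 − 10)/17 = -7/12
  x_1 = -7/12;  a_1 = 15;  x_2 = (x_1 − 15)/17 = -11/12
  x_2 = -11/12;  a_2 = 9;  x_3 = (x_2 − 9)/17 = -7/12
  x_3 = -7/12;  a_3 = 15;  x_4 = (x_3 − 15)/17 = -11/12
  x_4 = -11/12;  a_4 = 9;  x_5 = (x_4 − 9)/17 = -7/12
  x_5 = -7/12;  a_5 = 15;  x_6 = (x_5 − 15)/17 = -11/12
Digits: (10, 15, 9, 15, 9, 15).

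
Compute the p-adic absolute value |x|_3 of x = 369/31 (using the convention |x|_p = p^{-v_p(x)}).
|369/31|_3 = 1/9

Step 1 — compute v_3(x) by factoring powers of 3 out of the numerator and denominator: v_3(369/31) = 2. Step 2 — apply |x|_p = p^{-v_p(x)} = 3^{-2} = 1/9.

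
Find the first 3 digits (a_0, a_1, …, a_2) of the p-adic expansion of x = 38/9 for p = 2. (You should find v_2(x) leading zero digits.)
(a_0, …, a_2) = (0, 1, 1)

v_2(38/9) = 1, so a_0 = ... = a_0 = 0. Factor out: x = 2^1 · u with u = 19/9 a unit in ℤ_2. Expand u iteratively via a_{v+i} = u_i mod 2, u_{i+1} = (u_i − a_{v+i})/2:
  u_0 = 19/9;  a_1 = 1;  u_1 = (u_0 − 1)/2 = 5/9
  u_1 = 5/9;  a_2 = 1;  u_2 = (u_1 − 1)/2 = -2/9
Digits: (0, 1, 1).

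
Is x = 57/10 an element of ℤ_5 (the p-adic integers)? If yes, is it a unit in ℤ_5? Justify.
x ∉ ℤ_5 (v_5(x) = -1 < 0)

ℤ_5 = {x ∈ ℚ_5 : v_5(x) ≥ 0} and ℤ_5^× = {x ∈ ℤ_5 : v_5(x) = 0}. Here v_5(57/10) = v_5(num) − v_5(den) = -1; compare against these criteria.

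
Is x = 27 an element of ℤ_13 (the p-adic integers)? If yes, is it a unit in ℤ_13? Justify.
x ∈ ℤ_13^× (unit); v_13(x) = 0

ℤ_13 = {x ∈ ℚ_13 : v_13(x) ≥ 0} and ℤ_13^× = {x ∈ ℤ_13 : v_13(x) = 0}. Here v_13(27) = v_13(num) − v_13(den) = 0; compare against these criteria.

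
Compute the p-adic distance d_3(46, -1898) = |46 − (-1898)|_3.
d_3(46, -1898) = 1/243

Step 1 — x − y = 46 − (-1898) = 1944. Step 2 — v_3(1944) = 5 (factor: 1944 = (3^5 · 8); the sign does not affect v_p). Step 3 — |x − y|_3 = 3^{-5} = 1/243.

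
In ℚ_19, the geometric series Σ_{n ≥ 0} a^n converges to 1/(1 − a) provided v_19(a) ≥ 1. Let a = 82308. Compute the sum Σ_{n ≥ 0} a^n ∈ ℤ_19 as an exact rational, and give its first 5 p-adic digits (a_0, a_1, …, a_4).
Σ a^n = 1/(1 − a) = -1/82307;  first 5 digits = (1, 0, 0, 12, 0)

v_19(a) = 3 ≥ 1, so the series converges in ℤ_19 to 1/(1 − a) = 1/(1 − 82308) = -1/82307. Expand this rational in ℤ_19: compute digits iteratively via d_i = x_i mod 19, x_{i+1} = (x_i − d_i)/19. The first 5 digits are (1, 0, 0, 12, 0).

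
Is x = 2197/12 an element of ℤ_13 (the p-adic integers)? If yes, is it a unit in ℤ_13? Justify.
x ∈ ℤ_13 but not a unit; v_13(x) = 3 > 0

ℤ_13 = {x ∈ ℚ_13 : v_13(x) ≥ 0} and ℤ_13^× = {x ∈ ℤ_13 : v_13(x) = 0}. Here v_13(2197/12) = v_13(num) − v_13(den) = 3; compare against these criteria.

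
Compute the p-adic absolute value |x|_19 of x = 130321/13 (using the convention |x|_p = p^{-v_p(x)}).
|130321/13|_19 = 1/130321

Step 1 — compute v_19(x) by factoring powers of 19 out of the numerator and denominator: v_19(130321/13) = 4. Step 2 — apply |x|_p = p^{-v_p(x)} = 19^{-4} = 1/130321.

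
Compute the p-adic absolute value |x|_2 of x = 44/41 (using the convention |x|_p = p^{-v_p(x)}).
|44/41|_2 = 1/4

Step 1 — compute v_2(x) by factoring powers of 2 out of the numerator and denominator: v_2(44/41) = 2. Step 2 — apply |x|_p = p^{-v_p(x)} = 2^{-2} = 1/4.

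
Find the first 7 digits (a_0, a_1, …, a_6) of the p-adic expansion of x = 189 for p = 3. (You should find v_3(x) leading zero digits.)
(a_0, …, a_6) = (0, 0, 0, 1, 2, 0, 0)

v_3(189) = 3, so a_0 = ... = a_2 = 0. Factor out: x = 3^3 · u with u = 7 a unit in ℤ_3. Expand u iteratively via a_{v+i} = u_i mod 3, u_{i+1} = (u_i − a_{v+i})/3:
  u_0 = 7;  a_3 = 1;  u_1 = (u_0 − 1)/3 = 2
  u_1 = 2;  a_4 = 2;  u_2 = (u_1 − 2)/3 = 0
  u_2 = 0;  a_5 = 0;  u_3 = (u_2 − 0)/3 = 0
  u_3 = 0;  a_6 = 0;  u_4 = (u_3 − 0)/3 = 0
Digits: (0, 0, 0, 1, 2, 0, 0).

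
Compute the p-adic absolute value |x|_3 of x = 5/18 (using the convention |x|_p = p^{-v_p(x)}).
|5/18|_3 = 9

Step 1 — compute v_3(x) by factoring powers of 3 out of the numerator and denominator: v_3(5/18) = -2. Step 2 — apply |x|_p = p^{-v_p(x)} = 3^{2} = 9.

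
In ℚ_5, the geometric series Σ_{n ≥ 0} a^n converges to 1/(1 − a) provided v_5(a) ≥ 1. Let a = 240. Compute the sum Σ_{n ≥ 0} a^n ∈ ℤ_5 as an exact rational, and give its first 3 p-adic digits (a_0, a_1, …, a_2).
Σ a^n = 1/(1 − a) = -1/239;  first 3 digits = (1, 3, 3)

v_5(a) = 1 ≥ 1, so the series converges in ℤ_5 to 1/(1 − a) = 1/(1 − 240) = -1/239. Expand this rational in ℤ_5: compute digits iteratively via d_i = x_i mod 5, x_{i+1} = (x_i − d_i)/5. The first 3 digits are (1, 3, 3).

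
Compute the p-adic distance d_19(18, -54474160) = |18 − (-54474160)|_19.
d_19(18, -54474160) = 1/2476099

Step 1 — x − y = 18 − (-54474160) = 54474178. Step 2 — v_19(54474178) = 5 (factor: 54474178 = (19^5 · 22); the sign does not affect v_p). Step 3 — |x − y|_19 = 19^{-5} = 1/2476099.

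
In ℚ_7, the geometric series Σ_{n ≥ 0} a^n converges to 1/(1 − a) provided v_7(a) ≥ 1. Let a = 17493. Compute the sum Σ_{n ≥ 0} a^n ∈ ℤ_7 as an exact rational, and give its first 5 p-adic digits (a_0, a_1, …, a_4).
Σ a^n = 1/(1 − a) = -1/17492;  first 5 digits = (1, 0, 0, 2, 0)

v_7(a) = 3 ≥ 1, so the series converges in ℤ_7 to 1/(1 − a) = 1/(1 − 17493) = -1/17492. Expand this rational in ℤ_7: compute digits iteratively via d_i = x_i mod 7, x_{i+1} = (x_i − d_i)/7. The first 5 digits are (1, 0, 0, 2, 0).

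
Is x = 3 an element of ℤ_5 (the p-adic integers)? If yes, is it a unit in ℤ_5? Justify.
x ∈ ℤ_5^× (unit); v_5(x) = 0

ℤ_5 = {x ∈ ℚ_5 : v_5(x) ≥ 0} and ℤ_5^× = {x ∈ ℤ_5 : v_5(x) = 0}. Here v_5(3) = v_5(num) − v_5(den) = 0; compare against these criteria.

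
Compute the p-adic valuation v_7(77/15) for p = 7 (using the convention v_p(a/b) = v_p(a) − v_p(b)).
v_7(77/15) = 1

Factor powers of 7 from the numerator and denominator of the reduced fraction: 77 = 7^1 · 11 and 15 = 7^0 · 15. Apply v_p(a/b) = v_p(a) − v_p(b): v_7(77/15) = 1 − 0 = 1.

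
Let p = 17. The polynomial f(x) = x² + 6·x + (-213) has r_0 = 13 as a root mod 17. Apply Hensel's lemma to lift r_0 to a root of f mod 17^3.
r_2 = 2920 (mod 4913)

Hensel: r_{i+1} = r_i − f(r_i)·(f′(r_i))^{-1} mod 17^{i+2}, f′(x) = 2x + 6. Iterate:
  r_0 = 13 (mod 17)
  r_1 = 30 (mod 289)
  r_2 = 2920 (mod 4913)
Final: r = 2920 satisfies f(r) ≡ 0 mod 17^3.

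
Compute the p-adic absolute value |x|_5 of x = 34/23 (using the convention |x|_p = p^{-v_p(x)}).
|34/23|_5 = 1

Step 1 — compute v_5(x) by factoring powers of 5 out of the numerator and denominator: v_5(34/23) = 0. Step 2 — apply |x|_p = p^{-v_p(x)} = 5^{0} = 1.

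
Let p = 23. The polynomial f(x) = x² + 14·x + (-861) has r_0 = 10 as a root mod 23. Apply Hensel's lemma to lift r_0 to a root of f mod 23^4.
r_3 = 163287 (mod 279841)

Hensel: r_{i+1} = r_i − f(r_i)·(f′(r_i))^{-1} mod 23^{i+2}, f′(x) = 2x + 14. Iterate:
  r_0 = 10 (mod 23)
  r_1 = 355 (mod 529)
  r_2 = 5116 (mod 12167)
  r_3 = 163287 (mod 279841)
Final: r = 163287 satisfies f(r) ≡ 0 mod 23^4.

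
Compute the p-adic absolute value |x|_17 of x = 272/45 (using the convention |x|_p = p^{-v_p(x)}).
|272/45|_17 = 1/17

Step 1 — compute v_17(x) by factoring powers of 17 out of the numerator and denominator: v_17(272/45) = 1. Step 2 — apply |x|_p = p^{-v_p(x)} = 17^{-1} = 1/17.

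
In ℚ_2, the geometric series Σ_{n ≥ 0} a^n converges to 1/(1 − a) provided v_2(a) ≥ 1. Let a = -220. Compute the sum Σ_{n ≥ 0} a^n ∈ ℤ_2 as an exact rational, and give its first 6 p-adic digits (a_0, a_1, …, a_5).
Σ a^n = 1/(1 − a) = 1/221;  first 6 digits = (1, 0, 1, 0, 1, 1)

v_2(a) = 2 ≥ 1, so the series converges in ℤ_2 to 1/(1 − a) = 1/(1 − (-220)) = 1/221. Expand this rational in ℤ_2: compute digits iteratively via d_i = x_i mod 2, x_{i+1} = (x_i − d_i)/2. The first 6 digits are (1, 0, 1, 0, 1, 1).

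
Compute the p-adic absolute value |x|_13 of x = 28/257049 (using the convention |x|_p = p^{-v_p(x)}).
|28/257049|_13 = 28561

Step 1 — compute v_13(x) by factoring powers of 13 out of the numerator and denominator: v_13(28/257049) = -4. Step 2 — apply |x|_p = p^{-v_p(x)} = 13^{4} = 28561.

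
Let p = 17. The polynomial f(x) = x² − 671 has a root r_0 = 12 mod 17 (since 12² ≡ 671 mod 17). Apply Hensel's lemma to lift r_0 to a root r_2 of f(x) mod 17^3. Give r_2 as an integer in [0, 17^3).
r_2 = 2647 (mod 4913)

Hensel's recurrence: r_{i+1} = r_i − f(r_i)·(f′(r_i))^{-1} mod 17^{i+2}, with f′(x) = 2x. Iterate:
  r_0 = 12 (mod 17)
  r_1 = 46 (mod 289)
  r_2 = 2647 (mod 4913)
Final: r_2 = 2647, and one checks f(r_2) ≡ 0 mod 17^3.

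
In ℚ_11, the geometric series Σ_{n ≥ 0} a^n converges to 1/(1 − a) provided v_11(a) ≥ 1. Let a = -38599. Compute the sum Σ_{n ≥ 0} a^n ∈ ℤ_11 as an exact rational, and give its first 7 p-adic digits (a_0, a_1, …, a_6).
Σ a^n = 1/(1 − a) = 1/38600;  first 7 digits = (1, 0, 0, 4, 8, 10, 4)

v_11(a) = 3 ≥ 1, so the series converges in ℤ_11 to 1/(1 − a) = 1/(1 − (-38599)) = 1/38600. Expand this rational in ℤ_11: compute digits iteratively via d_i = x_i mod 11, x_{i+1} = (x_i − d_i)/11. The first 7 digits are (1, 0, 0, 4, 8, 10, 4).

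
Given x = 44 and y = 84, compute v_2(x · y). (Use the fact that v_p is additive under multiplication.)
v_2(3696) = 4

v_p(x) = 2 (factor: 44 = 2^2 · 11); v_p(y) = 2 (factor: 84 = 2^2 · 21). Additivity: v_p(xy) = v_p(x) + v_p(y) = 2 + 2 = 4. (Direct check: xy = 3696 = 2^4 · (231).)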